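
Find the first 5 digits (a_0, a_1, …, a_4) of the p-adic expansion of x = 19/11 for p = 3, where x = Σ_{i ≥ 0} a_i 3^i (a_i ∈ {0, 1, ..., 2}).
(a_0, …, a_4) = (2, 1, 1, 2, 0)

v_3(19/11) = 0 (numerator and denominator both coprime to 3), so x ∈ ℤ_3^×. Compute digits iteratively via a_i = x_i mod 3, x_{i+1} = (x_i − a_i)/3, with x_0 = x:
  x_0 = 19/11;  a_0 = 2;  x_1 = (x_0 − 2)/3 = -1/11
  x_1 = -1/11;  a_1 = 1;  x_2 = (x_1 − 1)/3 = -4/11
  x_2 = -4/11;  a_2 = 1;  x_3 = (x_2 − 1)/3 = -5/11
  x_3 = -5/11;  a_3 = 2;  x_4 = (x_3 − 2)/3 = -9/11
  x_4 = -9/11;  a_4 = 0;  x_5 = (x_4 − 0)/3 = -3/11
Digits: (2, 1, 1, 2, 0).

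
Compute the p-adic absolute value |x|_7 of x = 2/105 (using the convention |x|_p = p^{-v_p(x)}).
|2/105|_7 = 7

Step 1 — compute v_7(x) by factoring powers of 7 out of the numerator and denominator: v_7(2/105) = -1. Step 2 — apply |x|_p = p^{-v_p(x)} = 7^{1} = 7.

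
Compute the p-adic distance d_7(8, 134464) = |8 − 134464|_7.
d_7(8, 134464) = 1/16807

Step 1 — x − y = 8 − 134464 = -134456. Step 2 — v_7(-134456) = 5 (factor: -134456 = −(7^5 · 8); the sign does not affect v_p). Step 3 — |x − y|_7 = 7^{-5} = 1/16807.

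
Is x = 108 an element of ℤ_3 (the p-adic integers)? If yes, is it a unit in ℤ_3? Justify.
x ∈ ℤ_3 but not a unit; v_3(x) = 3 > 0

ℤ_3 = {x ∈ ℚ_3 : v_3(x) ≥ 0} and ℤ_3^× = {x ∈ ℤ_3 : v_3(x) = 0}. Here v_3(108) = v_3(num) − v_3(den) = 3; compare against these criteria.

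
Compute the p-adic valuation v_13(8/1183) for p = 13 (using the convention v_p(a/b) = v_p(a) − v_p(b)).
v_13(8/1183) = -2

Factor powers of 13 from the numerator and denominator of the reduced fraction: 8 = 13^0 · 8 and 1183 = 13^2 · 7. Apply v_p(a/b) = v_p(a) − v_p(b): v_13(8/1183) = 0 − 2 = -2.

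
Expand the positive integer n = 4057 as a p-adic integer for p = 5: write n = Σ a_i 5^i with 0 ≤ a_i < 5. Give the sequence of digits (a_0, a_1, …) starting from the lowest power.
(a_0, a_1, …) = (2, 1, 2, 2, 1, 1)

Repeated division by 5 gives the digits low-to-high: 4057 = 2 + 1·5^1 + 2·5^2 + 2·5^3 + 1·5^4 + 1·5^5. Digit sequence: (2, 1, 2, 2, 1, 1).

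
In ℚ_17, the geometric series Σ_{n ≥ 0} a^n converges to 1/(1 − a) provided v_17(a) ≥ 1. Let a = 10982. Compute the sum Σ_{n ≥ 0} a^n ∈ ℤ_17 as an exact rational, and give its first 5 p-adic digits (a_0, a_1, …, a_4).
Σ a^n = 1/(1 − a) = -1/10981;  first 5 digits = (1, 0, 4, 2, 16)

v_17(a) = 2 ≥ 1, so the series converges in ℤ_17 to 1/(1 − a) = 1/(1 − 10982) = -1/10981. Expand this rational in ℤ_17: compute digits iteratively via d_i = x_i mod 17, x_{i+1} = (x_i − d_i)/17. The first 5 digits are (1, 0, 4, 2, 16).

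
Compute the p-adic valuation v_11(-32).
v_11(-32) = 0

v_11(n) is the largest exponent k such that 11^k divides n. Factor out: -32 = -11^0 · 32. (Sign doesn't affect v_p.) So v_11(-32) = 0.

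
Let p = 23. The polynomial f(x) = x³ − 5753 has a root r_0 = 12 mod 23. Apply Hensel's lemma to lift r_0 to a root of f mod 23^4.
r_3 = 7671 (mod 279841)

Hensel: r_{i+1} = r_i − f(r_i)/f′(r_i) mod 23^{i+2}, where f′(x) = 3x². Iterate:
  r_0 = 12 (mod 23)
  r_1 = 265 (mod 529)
  r_2 = 7671 (mod 12167)
  r_3 = 7671 (mod 279841)
Final: r = 7671 with f(r) ≡ 0 mod 23^4.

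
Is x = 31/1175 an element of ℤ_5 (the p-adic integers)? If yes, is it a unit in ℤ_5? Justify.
x ∉ ℤ_5 (v_5(x) = -2 < 0)

ℤ_5 = {x ∈ ℚ_5 : v_5(x) ≥ 0} and ℤ_5^× = {x ∈ ℤ_5 : v_5(x) = 0}. Here v_5(31/1175) = v_5(num) − v_5(den) = -2; compare against these criteria.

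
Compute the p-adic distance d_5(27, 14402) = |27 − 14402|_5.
d_5(27, 14402) = 1/625

Step 1 — x − y = 27 − 14402 = -14375. Step 2 — v_5(-14375) = 4 (factor: -14375 = −(5^4 · 23); the sign does not affect v_p). Step 3 — |x − y|_5 = 5^{-4} = 1/625.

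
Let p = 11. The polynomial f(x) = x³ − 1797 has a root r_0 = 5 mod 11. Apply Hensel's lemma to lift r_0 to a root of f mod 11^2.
r_1 = 16 (mod 121)

Hensel: r_{i+1} = r_i − f(r_i)/f′(r_i) mod 11^{i+2}, where f′(x) = 3x². Iterate:
  r_0 = 5 (mod 11)
  r_1 = 16 (mod 121)
Final: r = 16 with f(r) ≡ 0 mod 11^2.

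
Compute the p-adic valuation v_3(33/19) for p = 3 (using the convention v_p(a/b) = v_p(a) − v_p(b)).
v_3(33/19) = 1

Factor powers of 3 from the numerator and denominator of the reduced fraction: 33 = 3^1 · 11 and 19 = 3^0 · 19. Apply v_p(a/b) = v_p(a) − v_p(b): v_3(33/19) = 1 − 0 = 1.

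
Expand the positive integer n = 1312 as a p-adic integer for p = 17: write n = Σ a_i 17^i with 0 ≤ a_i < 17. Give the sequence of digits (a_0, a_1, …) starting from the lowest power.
(a_0, a_1, …) = (3, 9, 4)

Repeated division by 17 gives the digits low-to-high: 1312 = 3 + 9·17^1 + 4·17^2. Digit sequence: (3, 9, 4).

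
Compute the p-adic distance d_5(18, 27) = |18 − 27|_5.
d_5(18, 27) = 1

Step 1 — x − y = 18 − 27 = -9. Step 2 — v_5(-9) = 0 (factor: -9 = −(5^0 · 9); the sign does not affect v_p). Step 3 — |x − y|_5 = 5^{0} = 1.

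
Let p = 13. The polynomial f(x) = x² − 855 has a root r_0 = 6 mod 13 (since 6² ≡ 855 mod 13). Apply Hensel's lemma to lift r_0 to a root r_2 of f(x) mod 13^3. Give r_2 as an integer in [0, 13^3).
r_2 = 201 (mod 2197)

Hensel's recurrence: r_{i+1} = r_i − f(r_i)·(f′(r_i))^{-1} mod 13^{i+2}, with f′(x) = 2x. Iterate:
  r_0 = 6 (mod 13)
  r_1 = 32 (mod 169)
  r_2 = 201 (mod 2197)
Final: r_2 = 201, and one checks f(r_2) ≡ 0 mod 13^3.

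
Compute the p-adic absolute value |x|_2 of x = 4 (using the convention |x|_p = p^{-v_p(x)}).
|4|_2 = 1/4

Step 1 — compute v_2(x) by factoring powers of 2 out of the numerator and denominator: v_2(4) = 2. Step 2 — apply |x|_p = p^{-v_p(x)} = 2^{-2} = 1/4.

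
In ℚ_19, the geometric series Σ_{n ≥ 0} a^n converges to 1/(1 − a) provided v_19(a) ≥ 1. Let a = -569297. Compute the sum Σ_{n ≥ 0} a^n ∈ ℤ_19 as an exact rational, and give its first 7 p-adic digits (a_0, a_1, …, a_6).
Σ a^n = 1/(1 − a) = 1/569298;  first 7 digits = (1, 0, 0, 12, 14, 18, 10)

v_19(a) = 3 ≥ 1, so the series converges in ℤ_19 to 1/(1 − a) = 1/(1 − (-569297)) = 1/569298. Expand this rational in ℤ_19: compute digits iteratively via d_i = x_i mod 19, x_{i+1} = (x_i − d_i)/19. The first 7 digits are (1, 0, 0, 12, 14, 18, 10).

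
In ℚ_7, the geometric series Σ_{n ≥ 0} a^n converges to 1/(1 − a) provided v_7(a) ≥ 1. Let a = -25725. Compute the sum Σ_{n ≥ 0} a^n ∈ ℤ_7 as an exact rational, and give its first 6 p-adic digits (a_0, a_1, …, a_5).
Σ a^n = 1/(1 − a) = 1/25726;  first 6 digits = (1, 0, 0, 2, 3, 5)

v_7(a) = 3 ≥ 1, so the series converges in ℤ_7 to 1/(1 − a) = 1/(1 − (-25725)) = 1/25726. Expand this rational in ℤ_7: compute digits iteratively via d_i = x_i mod 7, x_{i+1} = (x_i − d_i)/7. The first 6 digits are (1, 0, 0, 2, 3, 5).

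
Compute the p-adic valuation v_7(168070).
v_7(168070) = 5

v_7(n) is the largest exponent k such that 7^k divides n. Factor out: 168070 = 7^5 · 10. (Sign doesn't affect v_p.) So v_7(168070) = 5.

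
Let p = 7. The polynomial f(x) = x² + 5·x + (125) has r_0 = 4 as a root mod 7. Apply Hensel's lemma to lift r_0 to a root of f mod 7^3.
r_2 = 214 (mod 343)

Hensel: r_{i+1} = r_i − f(r_i)·(f′(r_i))^{-1} mod 7^{i+2}, f′(x) = 2x + 5. Iterate:
  r_0 = 4 (mod 7)
  r_1 = 18 (mod 49)
  r_2 = 214 (mod 343)
Final: r = 214 satisfies f(r) ≡ 0 mod 7^3.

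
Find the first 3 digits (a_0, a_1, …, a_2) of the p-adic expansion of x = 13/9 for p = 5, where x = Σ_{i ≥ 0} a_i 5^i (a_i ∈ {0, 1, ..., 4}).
(a_0, …, a_2) = (2, 1, 2)

v_5(13/9) = 0 (numerator and denominator both coprime to 5), so x ∈ ℤ_5^×. Compute digits iteratively via a_i = x_i mod 5, x_{i+1} = (x_i − a_i)/5, with x_0 = x:
  x_0 = 13/9;  a_0 = 2;  x_1 = (x_0 − 2)/5 = -1/9
  x_1 = -1/9;  a_1 = 1;  x_2 = (x_1 − 1)/5 = -2/9
  x_2 = -2/9;  a_2 = 2;  x_3 = (x_2 − 2)/5 = -4/9
Digits: (2, 1, 2).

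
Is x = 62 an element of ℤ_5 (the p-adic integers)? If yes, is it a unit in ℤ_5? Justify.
x ∈ ℤ_5^× (unit); v_5(x) = 0

ℤ_5 = {x ∈ ℚ_5 : v_5(x) ≥ 0} and ℤ_5^× = {x ∈ ℤ_5 : v_5(x) = 0}. Here v_5(62) = v_5(num) − v_5(den) = 0; compare against these criteria.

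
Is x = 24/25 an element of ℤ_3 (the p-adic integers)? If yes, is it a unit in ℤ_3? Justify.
x ∈ ℤ_3 but not a unit; v_3(x) = 1 > 0

ℤ_3 = {x ∈ ℚ_3 : v_3(x) ≥ 0} and ℤ_3^× = {x ∈ ℤ_3 : v_3(x) = 0}. Here v_3(24/25) = v_3(num) − v_3(den) = 1; compare against these criteria.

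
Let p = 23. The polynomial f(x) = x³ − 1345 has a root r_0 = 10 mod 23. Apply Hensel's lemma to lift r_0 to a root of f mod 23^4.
r_3 = 122554 (mod 279841)

Hensel: r_{i+1} = r_i − f(r_i)/f′(r_i) mod 23^{i+2}, where f′(x) = 3x². Iterate:
  r_0 = 10 (mod 23)
  r_1 = 355 (mod 529)
  r_2 = 884 (mod 12167)
  r_3 = 122554 (mod 279841)
Final: r = 122554 with f(r) ≡ 0 mod 23^4.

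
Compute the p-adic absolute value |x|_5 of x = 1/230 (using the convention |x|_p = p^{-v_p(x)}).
|1/230|_5 = 5

Step 1 — compute v_5(x) by factoring powers of 5 out of the numerator and denominator: v_5(1/230) = -1. Step 2 — apply |x|_p = p^{-v_p(x)} = 5^{1} = 5.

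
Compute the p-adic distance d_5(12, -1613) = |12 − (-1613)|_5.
d_5(12, -1613) = 1/125

Step 1 — x − y = 12 − (-1613) = 1625. Step 2 — v_5(1625) = 3 (factor: 1625 = (5^3 · 13); the sign does not affect v_p). Step 3 — |x − y|_5 = 5^{-3} = 1/125.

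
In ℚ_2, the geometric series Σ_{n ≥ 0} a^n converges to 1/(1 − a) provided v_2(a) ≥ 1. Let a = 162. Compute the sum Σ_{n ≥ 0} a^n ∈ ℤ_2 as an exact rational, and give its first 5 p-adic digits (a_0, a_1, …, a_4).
Σ a^n = 1/(1 − a) = -1/161;  first 5 digits = (1, 1, 1, 1, 1)

v_2(a) = 1 ≥ 1, so the series converges in ℤ_2 to 1/(1 − a) = 1/(1 − 162) = -1/161. Expand this rational in ℤ_2: compute digits iteratively via d_i = x_i mod 2, x_{i+1} = (x_i − d_i)/2. The first 5 digits are (1, 1, 1, 1, 1).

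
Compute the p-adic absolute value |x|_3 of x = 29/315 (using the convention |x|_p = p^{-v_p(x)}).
|29/315|_3 = 9

Step 1 — compute v_3(x) by factoring powers of 3 out of the numerator and denominator: v_3(29/315) = -2. Step 2 — apply |x|_p = p^{-v_p(x)} = 3^{2} = 9.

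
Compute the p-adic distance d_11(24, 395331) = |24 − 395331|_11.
d_11(24, 395331) = 1/14641

Step 1 — x − y = 24 − 395331 = -395307. Step 2 — v_11(-395307) = 4 (factor: -395307 = −(11^4 · 27); the sign does not affect v_p). Step 3 — |x − y|_11 = 11^{-4} = 1/14641.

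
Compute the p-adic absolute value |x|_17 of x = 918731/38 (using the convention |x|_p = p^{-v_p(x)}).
|918731/38|_17 = 1/83521

Step 1 — compute v_17(x) by factoring powers of 17 out of the numerator and denominator: v_17(918731/38) = 4. Step 2 — apply |x|_p = p^{-v_p(x)} = 17^{-4} = 1/83521.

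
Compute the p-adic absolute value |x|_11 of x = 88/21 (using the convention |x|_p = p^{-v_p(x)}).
|88/21|_11 = 1/11

Step 1 — compute v_11(x) by factoring powers of 11 out of the numerator and denominator: v_11(88/21) = 1. Step 2 — apply |x|_p = p^{-v_p(x)} = 11^{-1} = 1/11.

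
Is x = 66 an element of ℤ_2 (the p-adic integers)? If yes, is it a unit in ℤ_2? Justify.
x ∈ ℤ_2 but not a unit; v_2(x) = 1 > 0

ℤ_2 = {x ∈ ℚ_2 : v_2(x) ≥ 0} and ℤ_2^× = {x ∈ ℤ_2 : v_2(x) = 0}. Here v_2(66) = v_2(num) − v_2(den) = 1; compare against these criteria.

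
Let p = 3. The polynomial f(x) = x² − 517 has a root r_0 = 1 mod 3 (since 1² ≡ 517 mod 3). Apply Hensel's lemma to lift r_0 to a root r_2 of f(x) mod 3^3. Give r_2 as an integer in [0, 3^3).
r_2 = 25 (mod 27)

Hensel's recurrence: r_{i+1} = r_i − f(r_i)·(f′(r_i))^{-1} mod 3^{i+2}, with f′(x) = 2x. Iterate:
  r_0 = 1 (mod 3)
  r_1 = 7 (mod 9)
  r_2 = 25 (mod 27)
Final: r_2 = 25, and one checks f(r_2) ≡ 0 mod 3^3.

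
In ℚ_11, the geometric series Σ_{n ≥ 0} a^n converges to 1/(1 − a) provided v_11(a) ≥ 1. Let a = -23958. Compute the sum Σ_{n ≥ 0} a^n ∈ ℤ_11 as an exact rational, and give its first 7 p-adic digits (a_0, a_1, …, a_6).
Σ a^n = 1/(1 − a) = 1/23959;  first 7 digits = (1, 0, 0, 4, 9, 10, 4)

v_11(a) = 3 ≥ 1, so the series converges in ℤ_11 to 1/(1 − a) = 1/(1 − (-23958)) = 1/23959. Expand this rational in ℤ_11: compute digits iteratively via d_i = x_i mod 11, x_{i+1} = (x_i − d_i)/11. The first 7 digits are (1, 0, 0, 4, 9, 10, 4).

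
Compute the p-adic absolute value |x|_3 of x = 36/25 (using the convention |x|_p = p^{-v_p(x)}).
|36/25|_3 = 1/9

Step 1 — compute v_3(x) by factoring powers of 3 out of the numerator and denominator: v_3(36/25) = 2. Step 2 — apply |x|_p = p^{-v_p(x)} = 3^{-2} = 1/9.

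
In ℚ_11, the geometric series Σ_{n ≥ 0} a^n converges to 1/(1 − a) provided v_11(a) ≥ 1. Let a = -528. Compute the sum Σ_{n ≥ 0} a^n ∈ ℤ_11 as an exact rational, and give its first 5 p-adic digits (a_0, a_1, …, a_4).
Σ a^n = 1/(1 − a) = 1/529;  first 5 digits = (1, 7, 0, 2, 0)

v_11(a) = 1 ≥ 1, so the series converges in ℤ_11 to 1/(1 − a) = 1/(1 − (-528)) = 1/529. Expand this rational in ℤ_11: compute digits iteratively via d_i = x_i mod 11, x_{i+1} = (x_i − d_i)/11. The first 5 digits are (1, 7, 0, 2, 0).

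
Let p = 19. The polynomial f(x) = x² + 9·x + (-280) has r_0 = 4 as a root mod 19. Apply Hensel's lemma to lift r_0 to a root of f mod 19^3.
r_2 = 5305 (mod 6859)

Hensel: r_{i+1} = r_i − f(r_i)·(f′(r_i))^{-1} mod 19^{i+2}, f′(x) = 2x + 9. Iterate:
  r_0 = 4 (mod 19)
  r_1 = 251 (mod 361)
  r_2 = 5305 (mod 6859)
Final: r = 5305 satisfies f(r) ≡ 0 mod 19^3.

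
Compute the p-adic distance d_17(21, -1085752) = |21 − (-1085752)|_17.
d_17(21, -1085752) = 1/83521

Step 1 — x − y = 21 − (-1085752) = 1085773. Step 2 — v_17(1085773) = 4 (factor: 1085773 = (17^4 · 13); the sign does not affect v_p). Step 3 — |x − y|_17 = 17^{-4} = 1/83521.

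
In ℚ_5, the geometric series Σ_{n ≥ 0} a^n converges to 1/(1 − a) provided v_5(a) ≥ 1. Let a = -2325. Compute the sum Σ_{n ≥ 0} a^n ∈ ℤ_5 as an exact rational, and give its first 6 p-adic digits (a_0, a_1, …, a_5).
Σ a^n = 1/(1 − a) = 1/2326;  first 6 digits = (1, 0, 2, 1, 0, 4)

v_5(a) = 2 ≥ 1, so the series converges in ℤ_5 to 1/(1 − a) = 1/(1 − (-2325)) = 1/2326. Expand this rational in ℤ_5: compute digits iteratively via d_i = x_i mod 5, x_{i+1} = (x_i − d_i)/5. The first 6 digits are (1, 0, 2, 1, 0, 4).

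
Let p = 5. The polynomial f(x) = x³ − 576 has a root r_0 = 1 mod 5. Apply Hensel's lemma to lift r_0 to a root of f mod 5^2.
r_1 = 1 (mod 25)

Hensel: r_{i+1} = r_i − f(r_i)/f′(r_i) mod 5^{i+2}, where f′(x) = 3x². Iterate:
  r_0 = 1 (mod 5)
  r_1 = 1 (mod 25)
Final: r = 1 with f(r) ≡ 0 mod 5^2.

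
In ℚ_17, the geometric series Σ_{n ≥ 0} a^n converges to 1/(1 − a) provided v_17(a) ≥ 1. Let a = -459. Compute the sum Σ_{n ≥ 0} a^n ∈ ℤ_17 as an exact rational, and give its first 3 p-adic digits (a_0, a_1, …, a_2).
Σ a^n = 1/(1 − a) = 1/460;  first 3 digits = (1, 7, 13)

v_17(a) = 1 ≥ 1, so the series converges in ℤ_17 to 1/(1 − a) = 1/(1 − (-459)) = 1/460. Expand this rational in ℤ_17: compute digits iteratively via d_i = x_i mod 17, x_{i+1} = (x_i − d_i)/17. The first 3 digits are (1, 7, 13).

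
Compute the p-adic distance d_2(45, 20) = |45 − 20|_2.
d_2(45, 20) = 1

Step 1 — x − y = 45 − 20 = 25. Step 2 — v_2(25) = 0 (factor: 25 = (2^0 · 25); the sign does not affect v_p). Step 3 — |x − y|_2 = 2^{0} = 1.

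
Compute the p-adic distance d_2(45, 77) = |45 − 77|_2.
d_2(45, 77) = 1/32

Step 1 — x − y = 45 − 77 = -32. Step 2 — v_2(-32) = 5 (factor: -32 = −(2^5 · 1); the sign does not affect v_p). Step 3 — |x − y|_2 = 2^{-5} = 1/32.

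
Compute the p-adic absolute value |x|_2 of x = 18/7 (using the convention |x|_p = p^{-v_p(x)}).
|18/7|_2 = 1/2

Step 1 — compute v_2(x) by factoring powers of 2 out of the numerator and denominator: v_2(18/7) = 1. Step 2 — apply |x|_p = p^{-v_p(x)} = 2^{-1} = 1/2.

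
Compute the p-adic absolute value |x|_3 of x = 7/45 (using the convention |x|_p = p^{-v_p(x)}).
|7/45|_3 = 9

Step 1 — compute v_3(x) by factoring powers of 3 out of the numerator and denominator: v_3(7/45) = -2. Step 2 — apply |x|_p = p^{-v_p(x)} = 3^{2} = 9.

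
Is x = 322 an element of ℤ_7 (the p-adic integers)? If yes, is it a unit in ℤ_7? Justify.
x ∈ ℤ_7 but not a unit; v_7(x) = 1 > 0

ℤ_7 = {x ∈ ℚ_7 : v_7(x) ≥ 0} and ℤ_7^× = {x ∈ ℤ_7 : v_7(x) = 0}. Here v_7(322) = v_7(num) − v_7(den) = 1; compare against these criteria.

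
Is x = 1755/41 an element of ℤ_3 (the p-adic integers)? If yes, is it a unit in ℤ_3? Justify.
x ∈ ℤ_3 but not a unit; v_3(x) = 3 > 0

ℤ_3 = {x ∈ ℚ_3 : v_3(x) ≥ 0} and ℤ_3^× = {x ∈ ℤ_3 : v_3(x) = 0}. Here v_3(1755/41) = v_3(num) − v_3(den) = 3; compare against these criteria.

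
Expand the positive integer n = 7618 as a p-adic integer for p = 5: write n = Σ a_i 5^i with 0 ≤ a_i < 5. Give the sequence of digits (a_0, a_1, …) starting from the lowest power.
(a_0, a_1, …) = (3, 3, 4, 0, 2, 2)

Repeated division by 5 gives the digits low-to-high: 7618 = 3 + 3·5^1 + 4·5^2 + 2·5^4 + 2·5^5. Digit sequence: (3, 3, 4, 0, 2, 2).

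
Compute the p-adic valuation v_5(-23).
v_5(-23) = 0

v_5(n) is the largest exponent k such that 5^k divides n. Factor out: -23 = -5^0 · 23. (Sign doesn't affect v_p.) So v_5(-23) = 0.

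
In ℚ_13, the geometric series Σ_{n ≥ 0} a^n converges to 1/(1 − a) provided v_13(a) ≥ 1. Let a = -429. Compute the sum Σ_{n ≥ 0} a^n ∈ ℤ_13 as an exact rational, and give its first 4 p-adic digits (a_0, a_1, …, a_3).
Σ a^n = 1/(1 − a) = 1/430;  first 4 digits = (1, 6, 7, 0)

v_13(a) = 1 ≥ 1, so the series converges in ℤ_13 to 1/(1 − a) = 1/(1 − (-429)) = 1/430. Expand this rational in ℤ_13: compute digits iteratively via d_i = x_i mod 13, x_{i+1} = (x_i − d_i)/13. The first 4 digits are (1, 6, 7, 0).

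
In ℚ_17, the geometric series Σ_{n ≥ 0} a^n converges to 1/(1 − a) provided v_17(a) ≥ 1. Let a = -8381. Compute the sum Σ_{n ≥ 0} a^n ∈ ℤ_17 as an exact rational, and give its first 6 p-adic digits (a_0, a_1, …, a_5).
Σ a^n = 1/(1 − a) = 1/8382;  first 6 digits = (1, 0, 5, 15, 7, 15)

v_17(a) = 2 ≥ 1, so the series converges in ℤ_17 to 1/(1 − a) = 1/(1 − (-8381)) = 1/8382. Expand this rational in ℤ_17: compute digits iteratively via d_i = x_i mod 17, x_{i+1} = (x_i − d_i)/17. The first 6 digits are (1, 0, 5, 15, 7, 15).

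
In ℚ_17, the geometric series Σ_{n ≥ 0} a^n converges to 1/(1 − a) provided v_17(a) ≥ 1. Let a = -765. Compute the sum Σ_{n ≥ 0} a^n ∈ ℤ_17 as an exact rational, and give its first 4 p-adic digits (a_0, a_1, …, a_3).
Σ a^n = 1/(1 − a) = 1/766;  first 4 digits = (1, 6, 16, 11)

v_17(a) = 1 ≥ 1, so the series converges in ℤ_17 to 1/(1 − a) = 1/(1 − (-765)) = 1/766. Expand this rational in ℤ_17: compute digits iteratively via d_i = x_i mod 17, x_{i+1} = (x_i − d_i)/17. The first 4 digits are (1, 6, 16, 11).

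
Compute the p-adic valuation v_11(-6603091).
v_11(-6603091) = 5

v_11(n) is the largest exponent k such that 11^k divides n. Factor out: -6603091 = -11^5 · 41. (Sign doesn't affect v_p.) So v_11(-6603091) = 5.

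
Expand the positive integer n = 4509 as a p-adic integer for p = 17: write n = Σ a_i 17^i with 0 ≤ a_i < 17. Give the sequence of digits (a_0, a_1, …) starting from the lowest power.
(a_0, a_1, …) = (4, 10, 15)

Repeated division by 17 gives the digits low-to-high: 4509 = 4 + 10·17^1 + 15·17^2. Digit sequence: (4, 10, 15).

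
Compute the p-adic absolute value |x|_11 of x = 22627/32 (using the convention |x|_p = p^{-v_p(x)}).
|22627/32|_11 = 1/1331

Step 1 — compute v_11(x) by factoring powers of 11 out of the numerator and denominator: v_11(22627/32) = 3. Step 2 — apply |x|_p = p^{-v_p(x)} = 11^{-3} = 1/1331.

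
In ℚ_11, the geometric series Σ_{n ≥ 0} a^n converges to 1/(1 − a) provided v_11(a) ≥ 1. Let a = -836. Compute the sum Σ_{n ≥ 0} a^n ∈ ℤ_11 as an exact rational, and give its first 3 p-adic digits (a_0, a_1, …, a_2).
Σ a^n = 1/(1 − a) = 1/837;  first 3 digits = (1, 1, 5)

v_11(a) = 1 ≥ 1, so the series converges in ℤ_11 to 1/(1 − a) = 1/(1 − (-836)) = 1/837. Expand this rational in ℤ_11: compute digits iteratively via d_i = x_i mod 11, x_{i+1} = (x_i − d_i)/11. The first 3 digits are (1, 1, 5).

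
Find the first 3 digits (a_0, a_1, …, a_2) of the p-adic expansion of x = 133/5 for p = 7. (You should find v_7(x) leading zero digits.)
(a_0, …, a_2) = (0, 1, 6)

v_7(133/5) = 1, so a_0 = ... = a_0 = 0. Factor out: x = 7^1 · u with u = 19/5 a unit in ℤ_7. Expand u iteratively via a_{v+i} = u_i mod 7, u_{i+1} = (u_i − a_{v+i})/7:
  u_0 = 19/5;  a_1 = 1;  u_1 = (u_0 − 1)/7 = 2/5
  u_1 = 2/5;  a_2 = 6;  u_2 = (u_1 − 6)/7 = -4/5
Digits: (0, 1, 6).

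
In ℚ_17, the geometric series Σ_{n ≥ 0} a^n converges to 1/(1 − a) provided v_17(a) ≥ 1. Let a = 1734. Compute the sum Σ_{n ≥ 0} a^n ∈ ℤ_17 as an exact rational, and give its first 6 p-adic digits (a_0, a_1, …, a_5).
Σ a^n = 1/(1 − a) = -1/1733;  first 6 digits = (1, 0, 6, 0, 2, 2)

v_17(a) = 2 ≥ 1, so the series converges in ℤ_17 to 1/(1 − a) = 1/(1 − 1734) = -1/1733. Expand this rational in ℤ_17: compute digits iteratively via d_i = x_i mod 17, x_{i+1} = (x_i − d_i)/17. The first 6 digits are (1, 0, 6, 0, 2, 2).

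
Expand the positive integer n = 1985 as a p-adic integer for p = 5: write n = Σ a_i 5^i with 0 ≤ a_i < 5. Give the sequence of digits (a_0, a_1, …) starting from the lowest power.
(a_0, a_1, …) = (0, 2, 4, 0, 3)

Repeated division by 5 gives the digits low-to-high: 1985 = 2·5^1 + 4·5^2 + 3·5^4. Digit sequence: (0, 2, 4, 0, 3).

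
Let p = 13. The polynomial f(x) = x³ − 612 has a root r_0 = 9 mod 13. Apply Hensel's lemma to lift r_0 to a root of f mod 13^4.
r_3 = 26191 (mod 28561)

Hensel: r_{i+1} = r_i − f(r_i)/f′(r_i) mod 13^{i+2}, where f′(x) = 3x². Iterate:
  r_0 = 9 (mod 13)
  r_1 = 165 (mod 169)
  r_2 = 2024 (mod 2197)
  r_3 = 26191 (mod 28561)
Final: r = 26191 with f(r) ≡ 0 mod 13^4.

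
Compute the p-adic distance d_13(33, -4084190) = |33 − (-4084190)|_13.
d_13(33, -4084190) = 1/371293

Step 1 — x − y = 33 − (-4084190) = 4084223. Step 2 — v_13(4084223) = 5 (factor: 4084223 = (13^5 · 11); the sign does not affect v_p). Step 3 — |x − y|_13 = 13^{-5} = 1/371293.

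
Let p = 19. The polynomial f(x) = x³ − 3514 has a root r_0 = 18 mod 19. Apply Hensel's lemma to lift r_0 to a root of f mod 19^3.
r_2 = 5984 (mod 6859)

Hensel: r_{i+1} = r_i − f(r_i)/f′(r_i) mod 19^{i+2}, where f′(x) = 3x². Iterate:
  r_0 = 18 (mod 19)
  r_1 = 208 (mod 361)
  r_2 = 5984 (mod 6859)
Final: r = 5984 with f(r) ≡ 0 mod 19^3.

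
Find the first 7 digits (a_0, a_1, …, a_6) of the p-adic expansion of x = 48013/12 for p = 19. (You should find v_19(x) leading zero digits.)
(a_0, …, a_6) = (0, 0, 0, 18, 7, 17, 7)

v_19(48013/12) = 3, so a_0 = ... = a_2 = 0. Factor out: x = 19^3 · u with u = 7/12 a unit in ℤ_19. Expand u iteratively via a_{v+i} = u_i mod 19, u_{i+1} = (u_i − a_{v+i})/19:
  u_0 = 7/12;  a_3 = 18;  u_1 = (u_0 − 18)/19 = -11/12
  u_1 = -11/12;  a_4 = 7;  u_2 = (u_1 − 7)/19 = -5/12
  u_2 = -5/12;  a_5 = 17;  u_3 = (u_2 − 17)/19 = -11/12
  u_3 = -11/12;  a_6 = 7;  u_4 = (u_3 − 7)/19 = -5/12
Digits: (0, 0, 0, 18, 7, 17, 7).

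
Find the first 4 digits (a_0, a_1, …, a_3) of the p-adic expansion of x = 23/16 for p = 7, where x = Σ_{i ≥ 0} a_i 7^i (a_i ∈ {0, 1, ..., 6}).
(a_0, …, a_3) = (1, 4, 6, 3)

v_7(23/16) = 0 (numerator and denominator both coprime to 7), so x ∈ ℤ_7^×. Compute digits iteratively via a_i = x_i mod 7, x_{i+1} = (x_i − a_i)/7, with x_0 = x:
  x_0 = 23/16;  a_0 = 1;  x_1 = (x_0 − 1)/7 = 1/16
  x_1 = 1/16;  a_1 = 4;  x_2 = (x_1 − 4)/7 = -9/16
  x_2 = -9/16;  a_2 = 6;  x_3 = (x_2 − 6)/7 = -15/16
  x_3 = -15/16;  a_3 = 3;  x_4 = (x_3 − 3)/7 = -9/16
Digits: (1, 4, 6, 3).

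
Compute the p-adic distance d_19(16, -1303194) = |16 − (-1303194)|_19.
d_19(16, -1303194) = 1/130321

Step 1 — x − y = 16 − (-1303194) = 1303210. Step 2 — v_19(1303210) = 4 (factor: 1303210 = (19^4 · 10); the sign does not affect v_p). Step 3 — |x − y|_19 = 19^{-4} = 1/130321.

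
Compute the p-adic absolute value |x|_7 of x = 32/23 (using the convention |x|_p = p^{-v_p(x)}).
|32/23|_7 = 1

Step 1 — compute v_7(x) by factoring powers of 7 out of the numerator and denominator: v_7(32/23) = 0. Step 2 — apply |x|_p = p^{-v_p(x)} = 7^{0} = 1.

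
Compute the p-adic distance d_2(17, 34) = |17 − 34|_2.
d_2(17, 34) = 1

Step 1 — x − y = 17 − 34 = -17. Step 2 — v_2(-17) = 0 (factor: -17 = −(2^0 · 17); the sign does not affect v_p). Step 3 — |x − y|_2 = 2^{0} = 1.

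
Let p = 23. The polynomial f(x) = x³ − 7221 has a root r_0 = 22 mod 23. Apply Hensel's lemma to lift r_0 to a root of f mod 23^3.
r_2 = 7520 (mod 12167)

Hensel: r_{i+1} = r_i − f(r_i)/f′(r_i) mod 23^{i+2}, where f′(x) = 3x². Iterate:
  r_0 = 22 (mod 23)
  r_1 = 114 (mod 529)
  r_2 = 7520 (mod 12167)
Final: r = 7520 with f(r) ≡ 0 mod 23^3.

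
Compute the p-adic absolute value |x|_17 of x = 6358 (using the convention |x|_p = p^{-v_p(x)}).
|6358|_17 = 1/289

Step 1 — compute v_17(x) by factoring powers of 17 out of the numerator and denominator: v_17(6358) = 2. Step 2 — apply |x|_p = p^{-v_p(x)} = 17^{-2} = 1/289.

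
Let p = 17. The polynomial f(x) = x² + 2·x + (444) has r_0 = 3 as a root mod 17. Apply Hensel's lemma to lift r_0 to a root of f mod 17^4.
r_3 = 36468 (mod 83521)

Hensel: r_{i+1} = r_i − f(r_i)·(f′(r_i))^{-1} mod 17^{i+2}, f′(x) = 2x + 2. Iterate:
  r_0 = 3 (mod 17)
  r_1 = 54 (mod 289)
  r_2 = 2077 (mod 4913)
  r_3 = 36468 (mod 83521)
Final: r = 36468 satisfies f(r) ≡ 0 mod 17^4.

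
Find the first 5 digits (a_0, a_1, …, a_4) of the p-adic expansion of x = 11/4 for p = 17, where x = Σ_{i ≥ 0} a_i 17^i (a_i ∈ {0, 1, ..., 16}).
(a_0, …, a_4) = (7, 4, 4, 4, 4)

v_17(11/4) = 0 (numerator and denominator both coprime to 17), so x ∈ ℤ_17^×. Compute digits iteratively via a_i = x_i mod 17, x_{i+1} = (x_i − a_i)/17, with x_0 = x:
  x_0 = 11/4;  a_0 = 7;  x_1 = (x_0 − 7)/17 = -1/4
  x_1 = -1/4;  a_1 = 4;  x_2 = (x_1 − 4)/17 = -1/4
  x_2 = -1/4;  a_2 = 4;  x_3 = (x_2 − 4)/17 = -1/4
  x_3 = -1/4;  a_3 = 4;  x_4 = (x_3 − 4)/17 = -1/4
  x_4 = -1/4;  a_4 = 4;  x_5 = (x_4 − 4)/17 = -1/4
Digits: (7, 4, 4, 4, 4).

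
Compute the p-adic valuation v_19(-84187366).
v_19(-84187366) = 5

v_19(n) is the largest exponent k such that 19^k divides n. Factor out: -84187366 = -19^5 · 34. (Sign doesn't affect v_p.) So v_19(-84187366) = 5.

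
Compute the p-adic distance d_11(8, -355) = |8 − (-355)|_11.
d_11(8, -355) = 1/121

Step 1 — x − y = 8 − (-355) = 363. Step 2 — v_11(363) = 2 (factor: 363 = (11^2 · 3); the sign does not affect v_p). Step 3 — |x − y|_11 = 11^{-2} = 1/121.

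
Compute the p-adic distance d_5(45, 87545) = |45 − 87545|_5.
d_5(45, 87545) = 1/3125

Step 1 — x − y = 45 − 87545 = -87500. Step 2 — v_5(-87500) = 5 (factor: -87500 = −(5^5 · 28); the sign does not affect v_p). Step 3 — |x − y|_5 = 5^{-5} = 1/3125.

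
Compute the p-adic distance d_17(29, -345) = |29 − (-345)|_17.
d_17(29, -345) = 1/17

Step 1 — x − y = 29 − (-345) = 374. Step 2 — v_17(374) = 1 (factor: 374 = (17^1 · 22); the sign does not affect v_p). Step 3 — |x − y|_17 = 17^{-1} = 1/17.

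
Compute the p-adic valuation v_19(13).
v_19(13) = 0

v_19(n) is the largest exponent k such that 19^k divides n. Factor out: 13 = 19^0 · 13. (Sign doesn't affect v_p.) So v_19(13) = 0.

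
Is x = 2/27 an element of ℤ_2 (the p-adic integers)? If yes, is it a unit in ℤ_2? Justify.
x ∈ ℤ_2 but not a unit; v_2(x) = 1 > 0

ℤ_2 = {x ∈ ℚ_2 : v_2(x) ≥ 0} and ℤ_2^× = {x ∈ ℤ_2 : v_2(x) = 0}. Here v_2(2/27) = v_2(num) − v_2(den) = 1; compare against these criteria.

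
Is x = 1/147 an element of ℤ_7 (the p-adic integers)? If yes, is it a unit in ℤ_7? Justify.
x ∉ ℤ_7 (v_7(x) = -2 < 0)

ℤ_7 = {x ∈ ℚ_7 : v_7(x) ≥ 0} and ℤ_7^× = {x ∈ ℤ_7 : v_7(x) = 0}. Here v_7(1/147) = v_7(num) − v_7(den) = -2; compare against these criteria.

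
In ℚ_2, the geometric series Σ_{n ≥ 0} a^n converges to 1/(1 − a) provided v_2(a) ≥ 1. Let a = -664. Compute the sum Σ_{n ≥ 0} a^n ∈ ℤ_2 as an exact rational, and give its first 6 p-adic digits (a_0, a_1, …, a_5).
Σ a^n = 1/(1 − a) = 1/665;  first 6 digits = (1, 0, 0, 1, 0, 1)

v_2(a) = 3 ≥ 1, so the series converges in ℤ_2 to 1/(1 − a) = 1/(1 − (-664)) = 1/665. Expand this rational in ℤ_2: compute digits iteratively via d_i = x_i mod 2, x_{i+1} = (x_i − d_i)/2. The first 6 digits are (1, 0, 0, 1, 0, 1).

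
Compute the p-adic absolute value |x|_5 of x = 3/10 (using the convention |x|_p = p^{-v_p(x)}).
|3/10|_5 = 5

Step 1 — compute v_5(x) by factoring powers of 5 out of the numerator and denominator: v_5(3/10) = -1. Step 2 — apply |x|_p = p^{-v_p(x)} = 5^{1} = 5.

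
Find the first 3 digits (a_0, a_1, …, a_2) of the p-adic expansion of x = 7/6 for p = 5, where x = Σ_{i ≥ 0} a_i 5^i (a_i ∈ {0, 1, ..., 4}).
(a_0, …, a_2) = (2, 4, 0)

v_5(7/6) = 0 (numerator and denominator both coprime to 5), so x ∈ ℤ_5^×. Compute digits iteratively via a_i = x_i mod 5, x_{i+1} = (x_i − a_i)/5, with x_0 = x:
  x_0 = 7/6;  a_0 = 2;  x_1 = (x_0 − 2)/5 = -1/6
  x_1 = -1/6;  a_1 = 4;  x_2 = (x_1 − 4)/5 = -5/6
  x_2 = -5/6;  a_2 = 0;  x_3 = (x_2 − 0)/5 = -1/6
Digits: (2, 4, 0).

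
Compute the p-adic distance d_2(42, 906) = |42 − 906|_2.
d_2(42, 906) = 1/32

Step 1 — x − y = 42 − 906 = -864. Step 2 — v_2(-864) = 5 (factor: -864 = −(2^5 · 27); the sign does not affect v_p). Step 3 — |x − y|_2 = 2^{-5} = 1/32.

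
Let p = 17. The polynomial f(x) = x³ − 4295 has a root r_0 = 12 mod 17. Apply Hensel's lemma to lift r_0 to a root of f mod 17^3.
r_2 = 2443 (mod 4913)

Hensel: r_{i+1} = r_i − f(r_i)/f′(r_i) mod 17^{i+2}, where f′(x) = 3x². Iterate:
  r_0 = 12 (mod 17)
  r_1 = 131 (mod 289)
  r_2 = 2443 (mod 4913)
Final: r = 2443 with f(r) ≡ 0 mod 17^3.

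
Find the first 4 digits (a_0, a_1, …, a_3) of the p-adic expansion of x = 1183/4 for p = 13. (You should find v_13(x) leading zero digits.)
(a_0, …, a_3) = (0, 0, 5, 3)

v_13(1183/4) = 2, so a_0 = ... = a_1 = 0. Factor out: x = 13^2 · u with u = 7/4 a unit in ℤ_13. Expand u iteratively via a_{v+i} = u_i mod 13, u_{i+1} = (u_i − a_{v+i})/13:
  u_0 = 7/4;  a_2 = 5;  u_1 = (u_0 − 5)/13 = -1/4
  u_1 = -1/4;  a_3 = 3;  u_2 = (u_1 − 3)/13 = -1/4
Digits: (0, 0, 5, 3).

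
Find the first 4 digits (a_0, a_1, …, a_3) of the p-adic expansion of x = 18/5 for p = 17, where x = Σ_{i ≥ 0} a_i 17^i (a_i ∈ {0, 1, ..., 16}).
(a_0, …, a_3) = (7, 10, 13, 6)

v_17(18/5) = 0 (numerator and denominator both coprime to 17), so x ∈ ℤ_17^×. Compute digits iteratively via a_i = x_i mod 17, x_{i+1} = (x_i − a_i)/17, with x_0 = x:
  x_0 = 18/5;  a_0 = 7;  x_1 = (x_0 − 7)/17 = -1/5
  x_1 = -1/5;  a_1 = 10;  x_2 = (x_1 − 10)/17 = -3/5
  x_2 = -3/5;  a_2 = 13;  x_3 = (x_2 − 13)/17 = -4/5
  x_3 = -4/5;  a_3 = 6;  x_4 = (x_3 − 6)/17 = -2/5
Digits: (7, 10, 13, 6).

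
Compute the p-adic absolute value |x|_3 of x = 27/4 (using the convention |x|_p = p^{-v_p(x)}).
|27/4|_3 = 1/27

Step 1 — compute v_3(x) by factoring powers of 3 out of the numerator and denominator: v_3(27/4) = 3. Step 2 — apply |x|_p = p^{-v_p(x)} = 3^{-3} = 1/27.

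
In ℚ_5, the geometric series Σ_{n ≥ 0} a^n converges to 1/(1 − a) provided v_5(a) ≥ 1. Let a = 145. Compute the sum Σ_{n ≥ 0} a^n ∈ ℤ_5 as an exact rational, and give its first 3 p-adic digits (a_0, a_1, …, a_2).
Σ a^n = 1/(1 − a) = -1/144;  first 3 digits = (1, 4, 1)

v_5(a) = 1 ≥ 1, so the series converges in ℤ_5 to 1/(1 − a) = 1/(1 − 145) = -1/144. Expand this rational in ℤ_5: compute digits iteratively via d_i = x_i mod 5, x_{i+1} = (x_i − d_i)/5. The first 3 digits are (1, 4, 1).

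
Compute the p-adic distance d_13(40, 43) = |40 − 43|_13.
d_13(40, 43) = 1

Step 1 — x − y = 40 − 43 = -3. Step 2 — v_13(-3) = 0 (factor: -3 = −(13^0 · 3); the sign does not affect v_p). Step 3 — |x − y|_13 = 13^{0} = 1.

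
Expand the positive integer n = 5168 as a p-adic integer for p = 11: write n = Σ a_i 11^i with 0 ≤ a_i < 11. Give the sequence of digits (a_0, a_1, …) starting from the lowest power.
(a_0, a_1, …) = (9, 7, 9, 3)

Repeated division by 11 gives the digits low-to-high: 5168 = 9 + 7·11^1 + 9·11^2 + 3·11^3. Digit sequence: (9, 7, 9, 3).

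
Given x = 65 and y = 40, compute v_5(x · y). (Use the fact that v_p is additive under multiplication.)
v_5(2600) = 2

v_p(x) = 1 (factor: 65 = 5^1 · 13); v_p(y) = 1 (factor: 40 = 5^1 · 8). Additivity: v_p(xy) = v_p(x) + v_p(y) = 1 + 1 = 2. (Direct check: xy = 2600 = 5^2 · (104).)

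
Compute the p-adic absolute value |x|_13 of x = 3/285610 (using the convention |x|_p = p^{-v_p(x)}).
|3/285610|_13 = 28561

Step 1 — compute v_13(x) by factoring powers of 13 out of the numerator and denominator: v_13(3/285610) = -4. Step 2 — apply |x|_p = p^{-v_p(x)} = 13^{4} = 28561.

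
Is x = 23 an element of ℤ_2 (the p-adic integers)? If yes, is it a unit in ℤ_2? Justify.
x ∈ ℤ_2^× (unit); v_2(x) = 0

ℤ_2 = {x ∈ ℚ_2 : v_2(x) ≥ 0} and ℤ_2^× = {x ∈ ℤ_2 : v_2(x) = 0}. Here v_2(23) = v_2(num) − v_2(den) = 0; compare against these criteria.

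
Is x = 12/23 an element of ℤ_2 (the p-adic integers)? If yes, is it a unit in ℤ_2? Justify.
x ∈ ℤ_2 but not a unit; v_2(x) = 2 > 0

ℤ_2 = {x ∈ ℚ_2 : v_2(x) ≥ 0} and ℤ_2^× = {x ∈ ℤ_2 : v_2(x) = 0}. Here v_2(12/23) = v_2(num) − v_2(den) = 2; compare against these criteria.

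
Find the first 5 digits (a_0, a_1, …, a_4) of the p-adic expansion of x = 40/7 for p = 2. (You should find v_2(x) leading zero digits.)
(a_0, …, a_4) = (0, 0, 0, 1, 1)

v_2(40/7) = 3, so a_0 = ... = a_2 = 0. Factor out: x = 2^3 · u with u = 5/7 a unit in ℤ_2. Expand u iteratively via a_{v+i} = u_i mod 2, u_{i+1} = (u_i − a_{v+i})/2:
  u_0 = 5/7;  a_3 = 1;  u_1 = (u_0 − 1)/2 = -1/7
  u_1 = -1/7;  a_4 = 1;  u_2 = (u_1 − 1)/2 = -4/7
Digits: (0, 0, 0, 1, 1).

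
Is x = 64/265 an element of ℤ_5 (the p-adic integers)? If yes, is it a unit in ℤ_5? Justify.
x ∉ ℤ_5 (v_5(x) = -1 < 0)

ℤ_5 = {x ∈ ℚ_5 : v_5(x) ≥ 0} and ℤ_5^× = {x ∈ ℤ_5 : v_5(x) = 0}. Here v_5(64/265) = v_5(num) − v_5(den) = -1; compare against these criteria.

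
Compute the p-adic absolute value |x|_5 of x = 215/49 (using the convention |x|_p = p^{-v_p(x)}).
|215/49|_5 = 1/5

Step 1 — compute v_5(x) by factoring powers of 5 out of the numerator and denominator: v_5(215/49) = 1. Step 2 — apply |x|_p = p^{-v_p(x)} = 5^{-1} = 1/5.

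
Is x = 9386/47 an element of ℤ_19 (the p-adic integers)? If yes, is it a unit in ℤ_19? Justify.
x ∈ ℤ_19 but not a unit; v_19(x) = 2 > 0

ℤ_19 = {x ∈ ℚ_19 : v_19(x) ≥ 0} and ℤ_19^× = {x ∈ ℤ_19 : v_19(x) = 0}. Here v_19(9386/47) = v_19(num) − v_19(den) = 2; compare against these criteria.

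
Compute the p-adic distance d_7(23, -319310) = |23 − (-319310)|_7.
d_7(23, -319310) = 1/16807

Step 1 — x − y = 23 − (-319310) = 319333. Step 2 — v_7(319333) = 5 (factor: 319333 = (7^5 · 19); the sign does not affect v_p). Step 3 — |x − y|_7 = 7^{-5} = 1/16807.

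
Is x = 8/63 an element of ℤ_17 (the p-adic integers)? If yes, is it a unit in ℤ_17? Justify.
x ∈ ℤ_17^× (unit); v_17(x) = 0

ℤ_17 = {x ∈ ℚ_17 : v_17(x) ≥ 0} and ℤ_17^× = {x ∈ ℤ_17 : v_17(x) = 0}. Here v_17(8/63) = v_17(num) − v_17(den) = 0; compare against these criteria.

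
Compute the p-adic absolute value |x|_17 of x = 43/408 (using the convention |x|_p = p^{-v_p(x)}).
|43/408|_17 = 17

Step 1 — compute v_17(x) by factoring powers of 17 out of the numerator and denominator: v_17(43/408) = -1. Step 2 — apply |x|_p = p^{-v_p(x)} = 17^{1} = 17.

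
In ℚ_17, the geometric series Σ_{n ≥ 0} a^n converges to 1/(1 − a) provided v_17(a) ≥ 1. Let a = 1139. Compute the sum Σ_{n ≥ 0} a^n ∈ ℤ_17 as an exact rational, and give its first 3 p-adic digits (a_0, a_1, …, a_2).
Σ a^n = 1/(1 − a) = -1/1138;  first 3 digits = (1, 16, 4)

v_17(a) = 1 ≥ 1, so the series converges in ℤ_17 to 1/(1 − a) = 1/(1 − 1139) = -1/1138. Expand this rational in ℤ_17: compute digits iteratively via d_i = x_i mod 17, x_{i+1} = (x_i − d_i)/17. The first 3 digits are (1, 16, 4).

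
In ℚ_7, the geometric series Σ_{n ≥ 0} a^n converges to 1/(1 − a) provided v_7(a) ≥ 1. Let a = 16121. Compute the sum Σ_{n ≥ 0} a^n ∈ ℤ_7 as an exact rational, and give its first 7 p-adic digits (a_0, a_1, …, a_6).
Σ a^n = 1/(1 − a) = -1/16120;  first 7 digits = (1, 0, 0, 5, 6, 0, 4)

v_7(a) = 3 ≥ 1, so the series converges in ℤ_7 to 1/(1 − a) = 1/(1 − 16121) = -1/16120. Expand this rational in ℤ_7: compute digits iteratively via d_i = x_i mod 7, x_{i+1} = (x_i − d_i)/7. The first 7 digits are (1, 0, 0, 5, 6, 0, 4).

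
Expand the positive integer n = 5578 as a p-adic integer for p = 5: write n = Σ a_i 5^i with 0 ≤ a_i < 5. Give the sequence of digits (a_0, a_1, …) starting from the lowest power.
(a_0, a_1, …) = (3, 0, 3, 4, 3, 1)

Repeated division by 5 gives the digits low-to-high: 5578 = 3 + 3·5^2 + 4·5^3 + 3·5^4 + 1·5^5. Digit sequence: (3, 0, 3, 4, 3, 1).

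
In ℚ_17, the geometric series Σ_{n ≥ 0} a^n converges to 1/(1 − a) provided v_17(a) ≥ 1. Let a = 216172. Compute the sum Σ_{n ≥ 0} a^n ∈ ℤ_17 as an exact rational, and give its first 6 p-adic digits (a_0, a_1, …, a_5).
Σ a^n = 1/(1 − a) = -1/216171;  first 6 digits = (1, 0, 0, 10, 2, 0)

v_17(a) = 3 ≥ 1, so the series converges in ℤ_17 to 1/(1 − a) = 1/(1 − 216172) = -1/216171. Expand this rational in ℤ_17: compute digits iteratively via d_i = x_i mod 17, x_{i+1} = (x_i − d_i)/17. The first 6 digits are (1, 0, 0, 10, 2, 0).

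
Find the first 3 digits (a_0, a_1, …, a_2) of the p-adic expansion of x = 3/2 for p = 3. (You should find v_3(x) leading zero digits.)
(a_0, …, a_2) = (0, 2, 1)

v_3(3/2) = 1, so a_0 = ... = a_0 = 0. Factor out: x = 3^1 · u with u = 1/2 a unit in ℤ_3. Expand u iteratively via a_{v+i} = u_i mod 3, u_{i+1} = (u_i − a_{v+i})/3:
  u_0 = 1/2;  a_1 = 2;  u_1 = (u_0 − 2)/3 = -1/2
  u_1 = -1/2;  a_2 = 1;  u_2 = (u_1 − 1)/3 = -1/2
Digits: (0, 2, 1).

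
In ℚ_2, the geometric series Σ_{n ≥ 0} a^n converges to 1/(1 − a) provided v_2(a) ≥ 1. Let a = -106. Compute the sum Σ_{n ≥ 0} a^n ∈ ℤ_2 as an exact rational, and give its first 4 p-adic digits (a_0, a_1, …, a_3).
Σ a^n = 1/(1 − a) = 1/107;  first 4 digits = (1, 1, 0, 0)

v_2(a) = 1 ≥ 1, so the series converges in ℤ_2 to 1/(1 − a) = 1/(1 − (-106)) = 1/107. Expand this rational in ℤ_2: compute digits iteratively via d_i = x_i mod 2, x_{i+1} = (x_i − d_i)/2. The first 4 digits are (1, 1, 0, 0).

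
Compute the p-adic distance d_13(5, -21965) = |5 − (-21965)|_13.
d_13(5, -21965) = 1/2197

Step 1 — x − y = 5 − (-21965) = 21970. Step 2 — v_13(21970) = 3 (factor: 21970 = (13^3 · 10); the sign does not affect v_p). Step 3 — |x − y|_13 = 13^{-3} = 1/2197.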